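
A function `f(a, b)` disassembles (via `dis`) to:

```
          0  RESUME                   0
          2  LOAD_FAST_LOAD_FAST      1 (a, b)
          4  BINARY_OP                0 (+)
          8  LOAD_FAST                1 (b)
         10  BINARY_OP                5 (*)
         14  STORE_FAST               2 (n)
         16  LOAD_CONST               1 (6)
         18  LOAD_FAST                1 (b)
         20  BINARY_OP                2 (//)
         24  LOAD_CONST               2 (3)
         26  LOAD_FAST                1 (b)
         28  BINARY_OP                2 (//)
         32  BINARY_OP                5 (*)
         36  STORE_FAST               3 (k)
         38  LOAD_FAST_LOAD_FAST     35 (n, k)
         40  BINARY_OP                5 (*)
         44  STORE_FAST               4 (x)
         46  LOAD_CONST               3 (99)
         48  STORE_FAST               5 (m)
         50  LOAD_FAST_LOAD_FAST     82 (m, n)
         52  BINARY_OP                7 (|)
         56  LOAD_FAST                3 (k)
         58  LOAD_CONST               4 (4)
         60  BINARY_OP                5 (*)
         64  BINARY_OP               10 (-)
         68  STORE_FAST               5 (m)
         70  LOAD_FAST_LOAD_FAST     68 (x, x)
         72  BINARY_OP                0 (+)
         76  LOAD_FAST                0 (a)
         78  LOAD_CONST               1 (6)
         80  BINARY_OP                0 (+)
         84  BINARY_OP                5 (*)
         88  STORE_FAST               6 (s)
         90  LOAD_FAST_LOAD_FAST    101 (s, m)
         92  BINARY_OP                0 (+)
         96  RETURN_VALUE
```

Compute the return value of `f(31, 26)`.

LOAD_FAST_LOAD_FAST a,b → push 31,26. Stack: [31, 26]
BINARY_OP + → 31 + 26 = 57. Stack: [57]
LOAD_FAST b → push 26. Stack: [57, 26]
BINARY_OP * → 57 * 26 = 1482. Stack: [1482]
STORE_FAST n → n=1482. Stack: []
LOAD_CONST → push 6. Stack: [6]
LOAD_FAST b → push 26. Stack: [6, 26]
BINARY_OP // → 6 // 26 = 0. Stack: [0]
LOAD_CONST → push 3. Stack: [0, 3]
LOAD_FAST b → push 26. Stack: [0, 3, 26]
BINARY_OP // → 3 // 26 = 0. Stack: [0, 0]
BINARY_OP * → 0 * 0 = 0. Stack: [0]
STORE_FAST k → k=0. Stack: []
LOAD_FAST_LOAD_FAST n,k → push 1482,0. Stack: [1482, 0]
BINARY_OP * → 1482 * 0 = 0. Stack: [0]
STORE_FAST x → x=0. Stack: []
LOAD_CONST → push 99. Stack: [99]
STORE_FAST m → m=99. Stack: []
LOAD_FAST_LOAD_FAST m,n → push 99,1482. Stack: [99, 1482]
BINARY_OP | → 99 | 1482 = 1515. Stack: [1515]
LOAD_FAST k → push 0. Stack: [1515, 0]
LOAD_CONST → push 4. Stack: [1515, 0, 4]
BINARY_OP * → 0 * 4 = 0. Stack: [1515, 0]
BINARY_OP - → 1515 - 0 = 1515. Stack: [1515]
STORE_FAST m → m=1515. Stack: []
LOAD_FAST_LOAD_FAST x,x → push 0,0. Stack: [0, 0]
BINARY_OP + → 0 + 0 = 0. Stack: [0]
LOAD_FAST a → push 31. Stack: [0, 31]
LOAD_CONST → push 6. Stack: [0, 31, 6]
BINARY_OP + → 31 + 6 = 37. Stack: [0, 37]
BINARY_OP * → 0 * 37 = 0. Stack: [0]
STORE_FAST s → s=0. Stack: []
LOAD_FAST_LOAD_FAST s,m → push 0,1515. Stack: [0, 1515]
BINARY_OP + → 0 + 1515 = 1515. Stack: [1515]
RETURN_VALUE → return 1515.

1515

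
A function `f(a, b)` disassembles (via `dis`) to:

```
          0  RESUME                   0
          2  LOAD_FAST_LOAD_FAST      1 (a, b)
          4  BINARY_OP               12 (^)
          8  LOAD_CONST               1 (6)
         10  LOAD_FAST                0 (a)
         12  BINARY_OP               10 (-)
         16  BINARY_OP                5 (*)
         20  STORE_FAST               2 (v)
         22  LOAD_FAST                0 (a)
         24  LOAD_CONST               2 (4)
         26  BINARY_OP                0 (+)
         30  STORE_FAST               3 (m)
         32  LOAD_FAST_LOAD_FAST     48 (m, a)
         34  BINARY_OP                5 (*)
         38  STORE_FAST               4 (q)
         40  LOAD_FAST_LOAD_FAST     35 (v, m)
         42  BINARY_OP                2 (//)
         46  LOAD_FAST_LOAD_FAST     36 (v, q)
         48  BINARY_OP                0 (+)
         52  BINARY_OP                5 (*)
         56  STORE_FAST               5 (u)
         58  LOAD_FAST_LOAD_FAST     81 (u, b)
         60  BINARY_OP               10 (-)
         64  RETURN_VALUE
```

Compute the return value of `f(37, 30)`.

LOAD_FAST_LOAD_FAST a,b → push 37,30. Stack: [37, 30]
BINARY_OP ^ → 37 ^ 30 = 59. Stack: [59]
LOAD_CONST → push 6. Stack: [59, 6]
LOAD_FAST a → push 37. Stack: [59, 6, 37]
BINARY_OP - → 6 - 37 = -31. Stack: [59, -31]
BINARY_OP * → 59 * -31 = -1829. Stack: [-1829]
STORE_FAST v → v=-1829. Stack: []
LOAD_FAST a → push 37. Stack: [37]
LOAD_CONST → push 4. Stack: [37, 4]
BINARY_OP + → 37 + 4 = 41. Stack: [41]
STORE_FAST m → m=41. Stack: []
LOAD_FAST_LOAD_FAST m,a → push 41,37. Stack: [41, 37]
BINARY_OP * → 41 * 37 = 1517. Stack: [1517]
STORE_FAST q → q=1517. Stack: []
LOAD_FAST_LOAD_FAST v,m → push -1829,41. Stack: [-1829, 41]
BINARY_OP // → -1829 // 41 = -45. Stack: [-45]
LOAD_FAST_LOAD_FAST v,q → push -1829,1517. Stack: [-45, -1829, 1517]
BINARY_OP + → -1829 + 1517 = -312. Stack: [-45, -312]
BINARY_OP * → -45 * -312 = 14040. Stack: [14040]
STORE_FAST u → u=14040. Stack: []
LOAD_FAST_LOAD_FAST u,b → push 14040,30. Stack: [14040, 30]
BINARY_OP - → 14040 - 30 = 14010. Stack: [14010]
RETURN_VALUE → return 14010.

14010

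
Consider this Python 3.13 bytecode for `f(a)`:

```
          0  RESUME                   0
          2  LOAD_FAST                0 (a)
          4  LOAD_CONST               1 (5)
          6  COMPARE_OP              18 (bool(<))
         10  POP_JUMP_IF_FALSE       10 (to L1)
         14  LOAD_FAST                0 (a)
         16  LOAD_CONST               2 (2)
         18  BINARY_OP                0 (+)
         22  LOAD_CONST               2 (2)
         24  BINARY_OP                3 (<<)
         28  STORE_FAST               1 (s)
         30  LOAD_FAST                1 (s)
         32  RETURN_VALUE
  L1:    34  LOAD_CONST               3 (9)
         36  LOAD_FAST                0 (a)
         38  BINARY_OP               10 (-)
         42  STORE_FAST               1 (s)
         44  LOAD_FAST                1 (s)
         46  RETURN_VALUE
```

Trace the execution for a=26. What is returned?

-17

LOAD_FAST a → push 26. Stack: [26]
LOAD_CONST → push 5. Stack: [26, 5]
COMPARE_OP bool(<) → 26 vs 5 = False. Stack: [False]
POP_JUMP_IF_FALSE → pop False; jump. Stack: []
LOAD_CONST → push 9. Stack: [9]
LOAD_FAST a → push 26. Stack: [9, 26]
BINARY_OP - → 9 - 26 = -17. Stack: [-17]
STORE_FAST s → s=-17. Stack: []
LOAD_FAST s → push -17. Stack: [-17]
RETURN_VALUE → return -17.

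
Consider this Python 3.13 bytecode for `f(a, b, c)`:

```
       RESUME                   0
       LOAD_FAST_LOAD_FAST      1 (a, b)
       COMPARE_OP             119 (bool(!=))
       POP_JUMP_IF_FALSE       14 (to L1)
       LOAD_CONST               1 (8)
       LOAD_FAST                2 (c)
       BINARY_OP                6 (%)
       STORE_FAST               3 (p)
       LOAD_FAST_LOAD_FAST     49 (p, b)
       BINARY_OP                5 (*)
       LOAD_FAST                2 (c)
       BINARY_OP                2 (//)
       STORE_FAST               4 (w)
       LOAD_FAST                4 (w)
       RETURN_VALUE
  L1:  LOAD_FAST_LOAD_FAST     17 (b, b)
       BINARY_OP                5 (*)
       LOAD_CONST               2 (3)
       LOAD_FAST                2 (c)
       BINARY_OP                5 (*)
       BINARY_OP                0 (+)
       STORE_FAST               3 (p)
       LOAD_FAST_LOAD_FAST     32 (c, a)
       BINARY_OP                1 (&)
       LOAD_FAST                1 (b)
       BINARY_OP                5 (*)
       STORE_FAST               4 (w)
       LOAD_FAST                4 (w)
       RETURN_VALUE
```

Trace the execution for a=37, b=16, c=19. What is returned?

6

LOAD_FAST_LOAD_FAST a,b → push 37,16. Stack: [37, 16]
COMPARE_OP bool(!=) → 37 vs 16 = True. Stack: [True]
POP_JUMP_IF_FALSE → pop True; no jump. Stack: []
LOAD_CONST → push 8. Stack: [8]
LOAD_FAST c → push 19. Stack: [8, 19]
BINARY_OP % → 8 % 19 = 8. Stack: [8]
STORE_FAST p → p=8. Stack: []
LOAD_FAST_LOAD_FAST p,b → push 8,16. Stack: [8, 16]
BINARY_OP * → 8 * 16 = 128. Stack: [128]
LOAD_FAST c → push 19. Stack: [128, 19]
BINARY_OP // → 128 // 19 = 6. Stack: [6]
STORE_FAST w → w=6. Stack: []
LOAD_FAST w → push 6. Stack: [6]
RETURN_VALUE → return 6.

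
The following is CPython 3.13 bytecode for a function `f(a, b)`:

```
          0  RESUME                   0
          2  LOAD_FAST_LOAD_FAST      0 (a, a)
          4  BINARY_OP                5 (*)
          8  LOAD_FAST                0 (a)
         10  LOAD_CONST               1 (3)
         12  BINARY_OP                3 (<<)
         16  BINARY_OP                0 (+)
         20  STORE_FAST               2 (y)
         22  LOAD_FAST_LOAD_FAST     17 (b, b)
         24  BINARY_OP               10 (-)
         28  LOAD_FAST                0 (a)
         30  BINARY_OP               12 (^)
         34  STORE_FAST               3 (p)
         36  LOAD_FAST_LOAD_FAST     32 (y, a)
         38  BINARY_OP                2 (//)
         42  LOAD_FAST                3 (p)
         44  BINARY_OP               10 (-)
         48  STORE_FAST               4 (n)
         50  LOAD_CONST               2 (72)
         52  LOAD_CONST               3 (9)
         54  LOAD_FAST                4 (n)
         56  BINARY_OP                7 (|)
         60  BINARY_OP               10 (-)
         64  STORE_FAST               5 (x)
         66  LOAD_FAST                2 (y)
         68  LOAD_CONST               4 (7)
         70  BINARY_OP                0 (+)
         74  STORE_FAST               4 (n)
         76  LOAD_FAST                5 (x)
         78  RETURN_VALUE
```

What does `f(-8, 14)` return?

LOAD_FAST_LOAD_FAST a,a → push -8,-8. Stack: [-8, -8]
BINARY_OP * → -8 * -8 = 64. Stack: [64]
LOAD_FAST a → push -8. Stack: [64, -8]
LOAD_CONST → push 3. Stack: [64, -8, 3]
BINARY_OP << → -8 << 3 = -64. Stack: [64, -64]
BINARY_OP + → 64 + -64 = 0. Stack: [0]
STORE_FAST y → y=0. Stack: []
LOAD_FAST_LOAD_FAST b,b → push 14,14. Stack: [14, 14]
BINARY_OP - → 14 - 14 = 0. Stack: [0]
LOAD_FAST a → push -8. Stack: [0, -8]
BINARY_OP ^ → 0 ^ -8 = -8. Stack: [-8]
STORE_FAST p → p=-8. Stack: []
LOAD_FAST_LOAD_FAST y,a → push 0,-8. Stack: [0, -8]
BINARY_OP // → 0 // -8 = 0. Stack: [0]
LOAD_FAST p → push -8. Stack: [0, -8]
BINARY_OP - → 0 - -8 = 8. Stack: [8]
STORE_FAST n → n=8. Stack: []
LOAD_CONST → push 72. Stack: [72]
LOAD_CONST → push 9. Stack: [72, 9]
LOAD_FAST n → push 8. Stack: [72, 9, 8]
BINARY_OP | → 9 | 8 = 9. Stack: [72, 9]
BINARY_OP - → 72 - 9 = 63. Stack: [63]
STORE_FAST x → x=63. Stack: []
LOAD_FAST y → push 0. Stack: [0]
LOAD_CONST → push 7. Stack: [0, 7]
BINARY_OP + → 0 + 7 = 7. Stack: [7]
STORE_FAST n → n=7. Stack: []
LOAD_FAST x → push 63. Stack: [63]
RETURN_VALUE → return 63.

63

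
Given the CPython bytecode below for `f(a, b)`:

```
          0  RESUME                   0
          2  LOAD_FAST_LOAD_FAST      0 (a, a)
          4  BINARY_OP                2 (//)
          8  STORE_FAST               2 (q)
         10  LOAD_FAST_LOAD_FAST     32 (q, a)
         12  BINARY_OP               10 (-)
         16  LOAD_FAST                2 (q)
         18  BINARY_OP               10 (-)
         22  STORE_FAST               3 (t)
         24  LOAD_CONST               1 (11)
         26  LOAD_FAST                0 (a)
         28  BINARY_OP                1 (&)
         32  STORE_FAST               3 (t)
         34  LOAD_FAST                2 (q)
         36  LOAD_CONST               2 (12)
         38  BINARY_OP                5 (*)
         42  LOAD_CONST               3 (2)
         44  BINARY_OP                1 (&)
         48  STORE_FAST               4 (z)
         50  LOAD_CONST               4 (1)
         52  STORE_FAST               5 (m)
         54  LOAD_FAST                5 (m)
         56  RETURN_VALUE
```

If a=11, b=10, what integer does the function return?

1

LOAD_FAST_LOAD_FAST a,a → push 11,11. Stack: [11, 11]
BINARY_OP // → 11 // 11 = 1. Stack: [1]
STORE_FAST q → q=1. Stack: []
LOAD_FAST_LOAD_FAST q,a → push 1,11. Stack: [1, 11]
BINARY_OP - → 1 - 11 = -10. Stack: [-10]
LOAD_FAST q → push 1. Stack: [-10, 1]
BINARY_OP - → -10 - 1 = -11. Stack: [-11]
STORE_FAST t → t=-11. Stack: []
LOAD_CONST → push 11. Stack: [11]
LOAD_FAST a → push 11. Stack: [11, 11]
BINARY_OP & → 11 & 11 = 11. Stack: [11]
STORE_FAST t → t=11. Stack: []
LOAD_FAST q → push 1. Stack: [1]
LOAD_CONST → push 12. Stack: [1, 12]
BINARY_OP * → 1 * 12 = 12. Stack: [12]
LOAD_CONST → push 2. Stack: [12, 2]
BINARY_OP & → 12 & 2 = 0. Stack: [0]
STORE_FAST z → z=0. Stack: []
LOAD_CONST → push 1. Stack: [1]
STORE_FAST m → m=1. Stack: []
LOAD_FAST m → push 1. Stack: [1]
RETURN_VALUE → return 1.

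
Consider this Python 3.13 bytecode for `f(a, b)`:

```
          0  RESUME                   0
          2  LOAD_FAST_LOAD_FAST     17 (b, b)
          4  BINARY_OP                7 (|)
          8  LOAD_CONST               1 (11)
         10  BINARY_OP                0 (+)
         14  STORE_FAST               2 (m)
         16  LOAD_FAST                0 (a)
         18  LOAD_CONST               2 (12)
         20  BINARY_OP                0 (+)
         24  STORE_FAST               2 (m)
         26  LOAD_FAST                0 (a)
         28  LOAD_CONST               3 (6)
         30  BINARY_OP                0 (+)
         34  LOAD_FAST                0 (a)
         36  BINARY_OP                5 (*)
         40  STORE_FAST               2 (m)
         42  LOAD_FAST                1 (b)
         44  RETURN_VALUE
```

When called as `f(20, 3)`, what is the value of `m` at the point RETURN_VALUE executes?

520

LOAD_FAST_LOAD_FAST b,b → push 3,3. Stack: [3, 3]
BINARY_OP | → 3 | 3 = 3. Stack: [3]
LOAD_CONST → push 11. Stack: [3, 11]
BINARY_OP + → 3 + 11 = 14. Stack: [14]
STORE_FAST m → m=14. Stack: []
LOAD_FAST a → push 20. Stack: [20]
LOAD_CONST → push 12. Stack: [20, 12]
BINARY_OP + → 20 + 12 = 32. Stack: [32]
STORE_FAST m → m=32. Stack: []
LOAD_FAST a → push 20. Stack: [20]
LOAD_CONST → push 6. Stack: [20, 6]
BINARY_OP + → 20 + 6 = 26. Stack: [26]
LOAD_FAST a → push 20. Stack: [26, 20]
BINARY_OP * → 26 * 20 = 520. Stack: [520]
STORE_FAST m → m=520. Stack: []
LOAD_FAST b → push 3. Stack: [3]
RETURN_VALUE → return 3.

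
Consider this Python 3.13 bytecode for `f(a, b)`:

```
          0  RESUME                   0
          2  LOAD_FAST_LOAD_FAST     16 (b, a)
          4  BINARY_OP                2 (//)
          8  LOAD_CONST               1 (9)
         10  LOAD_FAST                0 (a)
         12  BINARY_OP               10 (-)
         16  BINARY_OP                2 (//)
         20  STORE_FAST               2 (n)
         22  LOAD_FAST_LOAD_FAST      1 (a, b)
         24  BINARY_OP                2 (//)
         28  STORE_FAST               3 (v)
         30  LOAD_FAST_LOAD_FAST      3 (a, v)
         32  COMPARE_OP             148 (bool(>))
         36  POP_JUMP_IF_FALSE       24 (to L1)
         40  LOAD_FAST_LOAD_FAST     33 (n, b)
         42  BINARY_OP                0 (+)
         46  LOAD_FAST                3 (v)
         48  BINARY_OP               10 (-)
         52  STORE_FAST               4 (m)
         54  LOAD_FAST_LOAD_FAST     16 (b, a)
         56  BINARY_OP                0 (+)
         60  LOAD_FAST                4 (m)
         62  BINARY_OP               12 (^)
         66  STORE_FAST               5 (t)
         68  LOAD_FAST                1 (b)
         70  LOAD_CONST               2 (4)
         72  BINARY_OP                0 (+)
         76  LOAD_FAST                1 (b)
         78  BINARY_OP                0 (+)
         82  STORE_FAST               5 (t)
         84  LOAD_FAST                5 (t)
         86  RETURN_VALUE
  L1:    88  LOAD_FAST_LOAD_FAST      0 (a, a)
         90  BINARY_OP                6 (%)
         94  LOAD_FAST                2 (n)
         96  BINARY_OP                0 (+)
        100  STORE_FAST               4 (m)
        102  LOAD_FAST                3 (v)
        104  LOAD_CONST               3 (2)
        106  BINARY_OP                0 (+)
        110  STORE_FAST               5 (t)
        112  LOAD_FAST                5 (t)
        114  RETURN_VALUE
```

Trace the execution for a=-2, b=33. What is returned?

LOAD_FAST_LOAD_FAST b,a → push 33,-2. Stack: [33, -2]
BINARY_OP // → 33 // -2 = -17. Stack: [-17]
LOAD_CONST → push 9. Stack: [-17, 9]
LOAD_FAST a → push -2. Stack: [-17, 9, -2]
BINARY_OP - → 9 - -2 = 11. Stack: [-17, 11]
BINARY_OP // → -17 // 11 = -2. Stack: [-2]
STORE_FAST n → n=-2. Stack: []
LOAD_FAST_LOAD_FAST a,b → push -2,33. Stack: [-2, 33]
BINARY_OP // → -2 // 33 = -1. Stack: [-1]
STORE_FAST v → v=-1. Stack: []
LOAD_FAST_LOAD_FAST a,v → push -2,-1. Stack: [-2, -1]
COMPARE_OP bool(>) → -2 vs -1 = False. Stack: [False]
POP_JUMP_IF_FALSE → pop False; jump. Stack: []
LOAD_FAST_LOAD_FAST a,a → push -2,-2. Stack: [-2, -2]
BINARY_OP % → -2 % -2 = 0. Stack: [0]
LOAD_FAST n → push -2. Stack: [0, -2]
BINARY_OP + → 0 + -2 = -2. Stack: [-2]
STORE_FAST m → m=-2. Stack: []
LOAD_FAST v → push -1. Stack: [-1]
LOAD_CONST → push 2. Stack: [-1, 2]
BINARY_OP + → -1 + 2 = 1. Stack: [1]
STORE_FAST t → t=1. Stack: []
LOAD_FAST t → push 1. Stack: [1]
RETURN_VALUE → return 1.

1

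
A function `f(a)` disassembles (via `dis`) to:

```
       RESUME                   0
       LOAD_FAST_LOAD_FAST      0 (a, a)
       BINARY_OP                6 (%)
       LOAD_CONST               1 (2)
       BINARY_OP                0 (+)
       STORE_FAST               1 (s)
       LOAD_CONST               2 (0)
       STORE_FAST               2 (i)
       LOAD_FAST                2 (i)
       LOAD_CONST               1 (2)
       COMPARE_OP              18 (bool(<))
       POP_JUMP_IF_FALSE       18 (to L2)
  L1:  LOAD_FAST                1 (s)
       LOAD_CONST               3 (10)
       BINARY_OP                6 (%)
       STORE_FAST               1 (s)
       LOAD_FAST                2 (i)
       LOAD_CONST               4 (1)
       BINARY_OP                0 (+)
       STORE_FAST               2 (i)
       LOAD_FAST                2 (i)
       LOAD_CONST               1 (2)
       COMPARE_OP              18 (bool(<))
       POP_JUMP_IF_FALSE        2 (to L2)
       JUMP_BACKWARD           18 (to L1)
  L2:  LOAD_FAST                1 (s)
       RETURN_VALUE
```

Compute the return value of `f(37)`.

LOAD_FAST_LOAD_FAST a,a → push 37,37. Stack: [37, 37]
BINARY_OP % → 37 % 37 = 0. Stack: [0]
LOAD_CONST → push 2. Stack: [0, 2]
BINARY_OP + → 0 + 2 = 2. Stack: [2]
STORE_FAST s → s=2. Stack: []
LOAD_CONST → push 0. Stack: [0]
STORE_FAST i → i=0. Stack: []
LOAD_FAST i → push 0. Stack: [0]
LOAD_CONST → push 2. Stack: [0, 2]
COMPARE_OP bool(<) → 0 vs 2 = True. Stack: [True]
POP_JUMP_IF_FALSE → pop True; no jump. Stack: []
LOAD_FAST s → push 2. Stack: [2]
LOAD_CONST → push 10. Stack: [2, 10]
BINARY_OP % → 2 % 10 = 2. Stack: [2]
STORE_FAST s → s=2. Stack: []
LOAD_FAST i → push 0. Stack: [0]
LOAD_CONST → push 1. Stack: [0, 1]
BINARY_OP + → 0 + 1 = 1. Stack: [1]
STORE_FAST i → i=1. Stack: []
LOAD_FAST i → push 1. Stack: [1]
LOAD_CONST → push 2. Stack: [1, 2]
COMPARE_OP bool(<) → 1 vs 2 = True. Stack: [True]
POP_JUMP_IF_FALSE → pop True; no jump. Stack: []
LOAD_FAST s → push 2. Stack: [2]
LOAD_CONST → push 10. Stack: [2, 10]
BINARY_OP % → 2 % 10 = 2. Stack: [2]
STORE_FAST s → s=2. Stack: []
LOAD_FAST i → push 1. Stack: [1]
LOAD_CONST → push 1. Stack: [1, 1]
BINARY_OP + → 1 + 1 = 2. Stack: [2]
STORE_FAST i → i=2. Stack: []
LOAD_FAST i → push 2. Stack: [2]
LOAD_CONST → push 2. Stack: [2, 2]
COMPARE_OP bool(<) → 2 vs 2 = False. Stack: [False]
POP_JUMP_IF_FALSE → pop False; jump. Stack: []
LOAD_FAST s → push 2. Stack: [2]
RETURN_VALUE → return 2.

2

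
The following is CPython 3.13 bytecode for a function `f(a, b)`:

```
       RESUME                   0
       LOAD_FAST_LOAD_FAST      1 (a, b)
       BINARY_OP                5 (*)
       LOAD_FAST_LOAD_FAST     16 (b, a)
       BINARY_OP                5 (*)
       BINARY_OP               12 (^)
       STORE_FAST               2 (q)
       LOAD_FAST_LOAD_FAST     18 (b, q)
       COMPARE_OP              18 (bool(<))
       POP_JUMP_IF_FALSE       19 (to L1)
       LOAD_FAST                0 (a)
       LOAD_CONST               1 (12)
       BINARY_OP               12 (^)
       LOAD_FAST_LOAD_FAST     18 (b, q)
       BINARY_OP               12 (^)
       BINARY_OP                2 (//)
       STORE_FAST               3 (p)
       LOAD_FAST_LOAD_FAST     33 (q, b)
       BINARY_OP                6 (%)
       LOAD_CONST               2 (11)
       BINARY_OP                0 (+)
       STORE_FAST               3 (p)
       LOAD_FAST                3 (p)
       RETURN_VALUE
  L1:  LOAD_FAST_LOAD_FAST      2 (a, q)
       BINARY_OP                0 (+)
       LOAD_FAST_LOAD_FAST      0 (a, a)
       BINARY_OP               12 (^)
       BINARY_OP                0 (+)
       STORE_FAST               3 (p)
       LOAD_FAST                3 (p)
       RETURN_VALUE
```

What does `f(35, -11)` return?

11

LOAD_FAST_LOAD_FAST a,b → push 35,-11. Stack: [35, -11]
BINARY_OP * → 35 * -11 = -385. Stack: [-385]
LOAD_FAST_LOAD_FAST b,a → push -11,35. Stack: [-385, -11, 35]
BINARY_OP * → -11 * 35 = -385. Stack: [-385, -385]
BINARY_OP ^ → -385 ^ -385 = 0. Stack: [0]
STORE_FAST q → q=0. Stack: []
LOAD_FAST_LOAD_FAST b,q → push -11,0. Stack: [-11, 0]
COMPARE_OP bool(<) → -11 vs 0 = True. Stack: [True]
POP_JUMP_IF_FALSE → pop True; no jump. Stack: []
LOAD_FAST a → push 35. Stack: [35]
LOAD_CONST → push 12. Stack: [35, 12]
BINARY_OP ^ → 35 ^ 12 = 47. Stack: [47]
LOAD_FAST_LOAD_FAST b,q → push -11,0. Stack: [47, -11, 0]
BINARY_OP ^ → -11 ^ 0 = -11. Stack: [47, -11]
BINARY_OP // → 47 // -11 = -5. Stack: [-5]
STORE_FAST p → p=-5. Stack: []
LOAD_FAST_LOAD_FAST q,b → push 0,-11. Stack: [0, -11]
BINARY_OP % → 0 % -11 = 0. Stack: [0]
LOAD_CONST → push 11. Stack: [0, 11]
BINARY_OP + → 0 + 11 = 11. Stack: [11]
STORE_FAST p → p=11. Stack: []
LOAD_FAST p → push 11. Stack: [11]
RETURN_VALUE → return 11.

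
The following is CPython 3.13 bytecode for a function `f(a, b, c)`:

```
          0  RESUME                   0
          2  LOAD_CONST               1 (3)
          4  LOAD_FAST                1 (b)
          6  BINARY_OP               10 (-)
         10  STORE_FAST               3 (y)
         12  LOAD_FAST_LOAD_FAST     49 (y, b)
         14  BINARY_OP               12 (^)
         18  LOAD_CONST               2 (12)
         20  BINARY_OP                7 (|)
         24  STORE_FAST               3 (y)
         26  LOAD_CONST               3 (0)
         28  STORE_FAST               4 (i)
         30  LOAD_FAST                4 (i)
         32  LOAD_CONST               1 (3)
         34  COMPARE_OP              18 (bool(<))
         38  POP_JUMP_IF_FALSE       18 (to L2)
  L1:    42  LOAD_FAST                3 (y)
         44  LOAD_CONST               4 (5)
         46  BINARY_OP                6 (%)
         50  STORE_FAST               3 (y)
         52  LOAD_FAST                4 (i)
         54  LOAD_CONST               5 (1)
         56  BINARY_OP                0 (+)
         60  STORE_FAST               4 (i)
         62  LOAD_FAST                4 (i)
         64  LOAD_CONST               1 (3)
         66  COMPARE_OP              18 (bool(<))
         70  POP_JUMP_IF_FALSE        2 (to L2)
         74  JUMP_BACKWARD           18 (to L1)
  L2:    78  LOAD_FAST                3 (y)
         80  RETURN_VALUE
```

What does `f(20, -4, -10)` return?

LOAD_CONST → push 3. Stack: [3]
LOAD_FAST b → push -4. Stack: [3, -4]
BINARY_OP - → 3 - -4 = 7. Stack: [7]
STORE_FAST y → y=7. Stack: []
LOAD_FAST_LOAD_FAST y,b → push 7,-4. Stack: [7, -4]
BINARY_OP ^ → 7 ^ -4 = -5. Stack: [-5]
LOAD_CONST → push 12. Stack: [-5, 12]
BINARY_OP | → -5 | 12 = -1. Stack: [-1]
STORE_FAST y → y=-1. Stack: []
LOAD_CONST → push 0. Stack: [0]
STORE_FAST i → i=0. Stack: []
LOAD_FAST i → push 0. Stack: [0]
LOAD_CONST → push 3. Stack: [0, 3]
COMPARE_OP bool(<) → 0 vs 3 = True. Stack: [True]
POP_JUMP_IF_FALSE → pop True; no jump. Stack: []
LOAD_FAST y → push -1. Stack: [-1]
LOAD_CONST → push 5. Stack: [-1, 5]
BINARY_OP % → -1 % 5 = 4. Stack: [4]
STORE_FAST y → y=4. Stack: []
LOAD_FAST i → push 0. Stack: [0]
LOAD_CONST → push 1. Stack: [0, 1]
BINARY_OP + → 0 + 1 = 1. Stack: [1]
STORE_FAST i → i=1. Stack: []
LOAD_FAST i → push 1. Stack: [1]
LOAD_CONST → push 3. Stack: [1, 3]
COMPARE_OP bool(<) → 1 vs 3 = True. Stack: [True]
POP_JUMP_IF_FALSE → pop True; no jump. Stack: []
LOAD_FAST y → push 4. Stack: [4]
LOAD_CONST → push 5. Stack: [4, 5]
BINARY_OP % → 4 % 5 = 4. Stack: [4]
STORE_FAST y → y=4. Stack: []
LOAD_FAST i → push 1. Stack: [1]
LOAD_CONST → push 1. Stack: [1, 1]
BINARY_OP + → 1 + 1 = 2. Stack: [2]
STORE_FAST i → i=2. Stack: []
LOAD_FAST i → push 2. Stack: [2]
LOAD_CONST → push 3. Stack: [2, 3]
COMPARE_OP bool(<) → 2 vs 3 = True. Stack: [True]
POP_JUMP_IF_FALSE → pop True; no jump. Stack: []
LOAD_FAST y → push 4. Stack: [4]
LOAD_CONST → push 5. Stack: [4, 5]
BINARY_OP % → 4 % 5 = 4. Stack: [4]
STORE_FAST y → y=4. Stack: []
LOAD_FAST i → push 2. Stack: [2]
LOAD_CONST → push 1. Stack: [2, 1]
BINARY_OP + → 2 + 1 = 3. Stack: [3]
STORE_FAST i → i=3. Stack: []
LOAD_FAST i → push 3. Stack: [3]
LOAD_CONST → push 3. Stack: [3, 3]
COMPARE_OP bool(<) → 3 vs 3 = False. Stack: [False]
POP_JUMP_IF_FALSE → pop False; jump. Stack: []
LOAD_FAST y → push 4. Stack: [4]
RETURN_VALUE → return 4.

4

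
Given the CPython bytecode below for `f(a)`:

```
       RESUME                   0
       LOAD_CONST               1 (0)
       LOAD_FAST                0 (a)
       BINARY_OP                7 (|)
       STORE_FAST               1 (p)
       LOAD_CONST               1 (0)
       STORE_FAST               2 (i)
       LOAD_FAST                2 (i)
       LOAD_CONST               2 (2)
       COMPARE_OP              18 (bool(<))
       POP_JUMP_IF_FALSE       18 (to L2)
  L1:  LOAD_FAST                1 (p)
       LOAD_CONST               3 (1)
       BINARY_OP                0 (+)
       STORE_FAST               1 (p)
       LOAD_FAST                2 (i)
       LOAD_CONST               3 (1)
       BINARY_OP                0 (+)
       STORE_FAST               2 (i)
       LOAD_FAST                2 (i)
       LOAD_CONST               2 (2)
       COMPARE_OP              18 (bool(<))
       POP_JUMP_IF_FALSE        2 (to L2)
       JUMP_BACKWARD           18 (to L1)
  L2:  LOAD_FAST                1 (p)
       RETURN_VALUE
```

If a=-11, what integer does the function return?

-9

LOAD_CONST → push 0. Stack: [0]
LOAD_FAST a → push -11. Stack: [0, -11]
BINARY_OP | → 0 | -11 = -11. Stack: [-11]
STORE_FAST p → p=-11. Stack: []
LOAD_CONST → push 0. Stack: [0]
STORE_FAST i → i=0. Stack: []
LOAD_FAST i → push 0. Stack: [0]
LOAD_CONST → push 2. Stack: [0, 2]
COMPARE_OP bool(<) → 0 vs 2 = True. Stack: [True]
POP_JUMP_IF_FALSE → pop True; no jump. Stack: []
LOAD_FAST p → push -11. Stack: [-11]
LOAD_CONST → push 1. Stack: [-11, 1]
BINARY_OP + → -11 + 1 = -10. Stack: [-10]
STORE_FAST p → p=-10. Stack: []
LOAD_FAST i → push 0. Stack: [0]
LOAD_CONST → push 1. Stack: [0, 1]
BINARY_OP + → 0 + 1 = 1. Stack: [1]
STORE_FAST i → i=1. Stack: []
LOAD_FAST i → push 1. Stack: [1]
LOAD_CONST → push 2. Stack: [1, 2]
COMPARE_OP bool(<) → 1 vs 2 = True. Stack: [True]
POP_JUMP_IF_FALSE → pop True; no jump. Stack: []
LOAD_FAST p → push -10. Stack: [-10]
LOAD_CONST → push 1. Stack: [-10, 1]
BINARY_OP + → -10 + 1 = -9. Stack: [-9]
STORE_FAST p → p=-9. Stack: []
LOAD_FAST i → push 1. Stack: [1]
LOAD_CONST → push 1. Stack: [1, 1]
BINARY_OP + → 1 + 1 = 2. Stack: [2]
STORE_FAST i → i=2. Stack: []
LOAD_FAST i → push 2. Stack: [2]
LOAD_CONST → push 2. Stack: [2, 2]
COMPARE_OP bool(<) → 2 vs 2 = False. Stack: [False]
POP_JUMP_IF_FALSE → pop False; jump. Stack: []
LOAD_FAST p → push -9. Stack: [-9]
RETURN_VALUE → return -9.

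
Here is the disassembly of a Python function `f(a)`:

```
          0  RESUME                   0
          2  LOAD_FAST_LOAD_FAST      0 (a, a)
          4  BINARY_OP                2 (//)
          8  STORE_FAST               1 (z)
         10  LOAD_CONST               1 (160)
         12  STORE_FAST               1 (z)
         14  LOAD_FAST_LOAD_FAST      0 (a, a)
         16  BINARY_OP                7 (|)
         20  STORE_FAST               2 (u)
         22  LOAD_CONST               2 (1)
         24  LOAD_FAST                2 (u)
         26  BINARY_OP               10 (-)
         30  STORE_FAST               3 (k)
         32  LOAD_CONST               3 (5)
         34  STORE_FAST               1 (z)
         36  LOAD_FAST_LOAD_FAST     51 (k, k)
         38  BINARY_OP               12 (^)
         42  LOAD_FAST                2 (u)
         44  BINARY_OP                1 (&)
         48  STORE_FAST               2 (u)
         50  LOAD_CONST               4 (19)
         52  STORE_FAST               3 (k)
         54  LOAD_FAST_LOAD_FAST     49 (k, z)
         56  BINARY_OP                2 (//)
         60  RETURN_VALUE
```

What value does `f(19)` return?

LOAD_FAST_LOAD_FAST a,a → push 19,19. Stack: [19, 19]
BINARY_OP // → 19 // 19 = 1. Stack: [1]
STORE_FAST z → z=1. Stack: []
LOAD_CONST → push 160. Stack: [160]
STORE_FAST z → z=160. Stack: []
LOAD_FAST_LOAD_FAST a,a → push 19,19. Stack: [19, 19]
BINARY_OP | → 19 | 19 = 19. Stack: [19]
STORE_FAST u → u=19. Stack: []
LOAD_CONST → push 1. Stack: [1]
LOAD_FAST u → push 19. Stack: [1, 19]
BINARY_OP - → 1 - 19 = -18. Stack: [-18]
STORE_FAST k → k=-18. Stack: []
LOAD_CONST → push 5. Stack: [5]
STORE_FAST z → z=5. Stack: []
LOAD_FAST_LOAD_FAST k,k → push -18,-18. Stack: [-18, -18]
BINARY_OP ^ → -18 ^ -18 = 0. Stack: [0]
LOAD_FAST u → push 19. Stack: [0, 19]
BINARY_OP & → 0 & 19 = 0. Stack: [0]
STORE_FAST u → u=0. Stack: []
LOAD_CONST → push 19. Stack: [19]
STORE_FAST k → k=19. Stack: []
LOAD_FAST_LOAD_FAST k,z → push 19,5. Stack: [19, 5]
BINARY_OP // → 19 // 5 = 3. Stack: [3]
RETURN_VALUE → return 3.

3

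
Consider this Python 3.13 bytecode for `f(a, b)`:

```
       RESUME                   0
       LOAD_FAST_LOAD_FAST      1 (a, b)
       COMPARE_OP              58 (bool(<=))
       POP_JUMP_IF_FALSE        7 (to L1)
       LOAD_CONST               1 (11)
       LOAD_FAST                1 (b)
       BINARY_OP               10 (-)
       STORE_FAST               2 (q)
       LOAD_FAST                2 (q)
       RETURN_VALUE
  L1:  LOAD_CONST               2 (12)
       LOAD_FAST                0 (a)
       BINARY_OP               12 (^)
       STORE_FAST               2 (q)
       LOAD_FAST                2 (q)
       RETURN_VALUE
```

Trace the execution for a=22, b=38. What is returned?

-27

LOAD_FAST_LOAD_FAST a,b → push 22,38. Stack: [22, 38]
COMPARE_OP bool(<=) → 22 vs 38 = True. Stack: [True]
POP_JUMP_IF_FALSE → pop True; no jump. Stack: []
LOAD_CONST → push 11. Stack: [11]
LOAD_FAST b → push 38. Stack: [11, 38]
BINARY_OP - → 11 - 38 = -27. Stack: [-27]
STORE_FAST q → q=-27. Stack: []
LOAD_FAST q → push -27. Stack: [-27]
RETURN_VALUE → return -27.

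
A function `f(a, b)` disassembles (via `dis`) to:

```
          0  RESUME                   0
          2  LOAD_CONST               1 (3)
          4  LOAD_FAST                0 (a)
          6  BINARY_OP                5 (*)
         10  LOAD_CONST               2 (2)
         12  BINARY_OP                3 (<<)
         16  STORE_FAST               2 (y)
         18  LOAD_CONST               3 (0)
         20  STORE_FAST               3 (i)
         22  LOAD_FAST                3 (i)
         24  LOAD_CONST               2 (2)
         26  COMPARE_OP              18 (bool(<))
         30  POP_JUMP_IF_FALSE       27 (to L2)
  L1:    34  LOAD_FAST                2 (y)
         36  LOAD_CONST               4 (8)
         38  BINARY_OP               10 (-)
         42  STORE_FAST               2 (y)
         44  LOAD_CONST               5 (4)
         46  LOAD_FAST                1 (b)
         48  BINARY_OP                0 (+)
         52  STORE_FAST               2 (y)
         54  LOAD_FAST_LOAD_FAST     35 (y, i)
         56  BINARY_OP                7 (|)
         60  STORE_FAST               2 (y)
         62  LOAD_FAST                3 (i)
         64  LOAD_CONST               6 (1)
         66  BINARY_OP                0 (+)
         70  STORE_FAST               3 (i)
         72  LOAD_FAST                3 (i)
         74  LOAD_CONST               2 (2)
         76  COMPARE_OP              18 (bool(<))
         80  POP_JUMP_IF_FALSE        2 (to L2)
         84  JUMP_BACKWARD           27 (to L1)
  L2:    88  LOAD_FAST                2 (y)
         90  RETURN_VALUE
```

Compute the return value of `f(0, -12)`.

LOAD_CONST → push 3. Stack: [3]
LOAD_FAST a → push 0. Stack: [3, 0]
BINARY_OP * → 3 * 0 = 0. Stack: [0]
LOAD_CONST → push 2. Stack: [0, 2]
BINARY_OP << → 0 << 2 = 0. Stack: [0]
STORE_FAST y → y=0. Stack: []
LOAD_CONST → push 0. Stack: [0]
STORE_FAST i → i=0. Stack: []
LOAD_FAST i → push 0. Stack: [0]
LOAD_CONST → push 2. Stack: [0, 2]
COMPARE_OP bool(<) → 0 vs 2 = True. Stack: [True]
POP_JUMP_IF_FALSE → pop True; no jump. Stack: []
LOAD_FAST y → push 0. Stack: [0]
LOAD_CONST → push 8. Stack: [0, 8]
BINARY_OP - → 0 - 8 = -8. Stack: [-8]
STORE_FAST y → y=-8. Stack: []
LOAD_CONST → push 4. Stack: [4]
LOAD_FAST b → push -12. Stack: [4, -12]
BINARY_OP + → 4 + -12 = -8. Stack: [-8]
STORE_FAST y → y=-8. Stack: []
LOAD_FAST_LOAD_FAST y,i → push -8,0. Stack: [-8, 0]
BINARY_OP | → -8 | 0 = -8. Stack: [-8]
STORE_FAST y → y=-8. Stack: []
LOAD_FAST i → push 0. Stack: [0]
LOAD_CONST → push 1. Stack: [0, 1]
BINARY_OP + → 0 + 1 = 1. Stack: [1]
STORE_FAST i → i=1. Stack: []
LOAD_FAST i → push 1. Stack: [1]
LOAD_CONST → push 2. Stack: [1, 2]
COMPARE_OP bool(<) → 1 vs 2 = True. Stack: [True]
POP_JUMP_IF_FALSE → pop True; no jump. Stack: []
LOAD_FAST y → push -8. Stack: [-8]
LOAD_CONST → push 8. Stack: [-8, 8]
BINARY_OP - → -8 - 8 = -16. Stack: [-16]
STORE_FAST y → y=-16. Stack: []
LOAD_CONST → push 4. Stack: [4]
LOAD_FAST b → push -12. Stack: [4, -12]
BINARY_OP + → 4 + -12 = -8. Stack: [-8]
STORE_FAST y → y=-8. Stack: []
LOAD_FAST_LOAD_FAST y,i → push -8,1. Stack: [-8, 1]
BINARY_OP | → -8 | 1 = -7. Stack: [-7]
STORE_FAST y → y=-7. Stack: []
LOAD_FAST i → push 1. Stack: [1]
LOAD_CONST → push 1. Stack: [1, 1]
BINARY_OP + → 1 + 1 = 2. Stack: [2]
STORE_FAST i → i=2. Stack: []
LOAD_FAST i → push 2. Stack: [2]
LOAD_CONST → push 2. Stack: [2, 2]
COMPARE_OP bool(<) → 2 vs 2 = False. Stack: [False]
POP_JUMP_IF_FALSE → pop False; jump. Stack: []
LOAD_FAST y → push -7. Stack: [-7]
RETURN_VALUE → return -7.

-7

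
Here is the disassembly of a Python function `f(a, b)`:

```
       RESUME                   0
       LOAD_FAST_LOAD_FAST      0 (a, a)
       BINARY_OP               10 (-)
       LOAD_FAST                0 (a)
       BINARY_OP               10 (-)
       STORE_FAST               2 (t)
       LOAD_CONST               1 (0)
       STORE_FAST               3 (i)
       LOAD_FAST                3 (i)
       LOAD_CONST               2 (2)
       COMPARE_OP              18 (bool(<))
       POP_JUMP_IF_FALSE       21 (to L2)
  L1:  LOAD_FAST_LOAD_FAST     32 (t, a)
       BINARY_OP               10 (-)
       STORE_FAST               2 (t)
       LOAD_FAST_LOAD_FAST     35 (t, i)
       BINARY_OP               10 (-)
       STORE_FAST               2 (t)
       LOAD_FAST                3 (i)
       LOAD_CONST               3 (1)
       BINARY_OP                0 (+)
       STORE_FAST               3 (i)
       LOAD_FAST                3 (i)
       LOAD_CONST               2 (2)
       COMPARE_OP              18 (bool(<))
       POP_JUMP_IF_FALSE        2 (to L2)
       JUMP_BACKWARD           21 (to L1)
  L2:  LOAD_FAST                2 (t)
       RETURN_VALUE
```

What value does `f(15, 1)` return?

LOAD_FAST_LOAD_FAST a,a → push 15,15. Stack: [15, 15]
BINARY_OP - → 15 - 15 = 0. Stack: [0]
LOAD_FAST a → push 15. Stack: [0, 15]
BINARY_OP - → 0 - 15 = -15. Stack: [-15]
STORE_FAST t → t=-15. Stack: []
LOAD_CONST → push 0. Stack: [0]
STORE_FAST i → i=0. Stack: []
LOAD_FAST i → push 0. Stack: [0]
LOAD_CONST → push 2. Stack: [0, 2]
COMPARE_OP bool(<) → 0 vs 2 = True. Stack: [True]
POP_JUMP_IF_FALSE → pop True; no jump. Stack: []
LOAD_FAST_LOAD_FAST t,a → push -15,15. Stack: [-15, 15]
BINARY_OP - → -15 - 15 = -30. Stack: [-30]
STORE_FAST t → t=-30. Stack: []
LOAD_FAST_LOAD_FAST t,i → push -30,0. Stack: [-30, 0]
BINARY_OP - → -30 - 0 = -30. Stack: [-30]
STORE_FAST t → t=-30. Stack: []
LOAD_FAST i → push 0. Stack: [0]
LOAD_CONST → push 1. Stack: [0, 1]
BINARY_OP + → 0 + 1 = 1. Stack: [1]
STORE_FAST i → i=1. Stack: []
LOAD_FAST i → push 1. Stack: [1]
LOAD_CONST → push 2. Stack: [1, 2]
COMPARE_OP bool(<) → 1 vs 2 = True. Stack: [True]
POP_JUMP_IF_FALSE → pop True; no jump. Stack: []
LOAD_FAST_LOAD_FAST t,a → push -30,15. Stack: [-30, 15]
BINARY_OP - → -30 - 15 = -45. Stack: [-45]
STORE_FAST t → t=-45. Stack: []
LOAD_FAST_LOAD_FAST t,i → push -45,1. Stack: [-45, 1]
BINARY_OP - → -45 - 1 = -46. Stack: [-46]
STORE_FAST t → t=-46. Stack: []
LOAD_FAST i → push 1. Stack: [1]
LOAD_CONST → push 1. Stack: [1, 1]
BINARY_OP + → 1 + 1 = 2. Stack: [2]
STORE_FAST i → i=2. Stack: []
LOAD_FAST i → push 2. Stack: [2]
LOAD_CONST → push 2. Stack: [2, 2]
COMPARE_OP bool(<) → 2 vs 2 = False. Stack: [False]
POP_JUMP_IF_FALSE → pop False; jump. Stack: []
LOAD_FAST t → push -46. Stack: [-46]
RETURN_VALUE → return -46.

-46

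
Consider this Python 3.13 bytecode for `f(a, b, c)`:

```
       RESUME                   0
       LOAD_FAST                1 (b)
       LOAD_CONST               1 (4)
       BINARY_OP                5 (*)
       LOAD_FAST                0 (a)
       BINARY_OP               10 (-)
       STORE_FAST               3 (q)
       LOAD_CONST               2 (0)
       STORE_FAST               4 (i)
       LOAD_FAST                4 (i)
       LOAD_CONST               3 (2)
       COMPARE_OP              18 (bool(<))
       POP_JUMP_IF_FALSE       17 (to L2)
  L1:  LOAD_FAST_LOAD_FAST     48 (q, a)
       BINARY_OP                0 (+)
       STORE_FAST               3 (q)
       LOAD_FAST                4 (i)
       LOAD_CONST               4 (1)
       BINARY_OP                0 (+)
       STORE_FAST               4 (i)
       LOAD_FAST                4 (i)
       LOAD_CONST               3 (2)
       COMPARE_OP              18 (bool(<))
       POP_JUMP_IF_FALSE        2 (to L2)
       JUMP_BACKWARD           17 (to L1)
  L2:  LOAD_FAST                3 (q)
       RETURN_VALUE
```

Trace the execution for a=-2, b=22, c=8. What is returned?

LOAD_FAST b → push 22. Stack: [22]
LOAD_CONST → push 4. Stack: [22, 4]
BINARY_OP * → 22 * 4 = 88. Stack: [88]
LOAD_FAST a → push -2. Stack: [88, -2]
BINARY_OP - → 88 - -2 = 90. Stack: [90]
STORE_FAST q → q=90. Stack: []
LOAD_CONST → push 0. Stack: [0]
STORE_FAST i → i=0. Stack: []
LOAD_FAST i → push 0. Stack: [0]
LOAD_CONST → push 2. Stack: [0, 2]
COMPARE_OP bool(<) → 0 vs 2 = True. Stack: [True]
POP_JUMP_IF_FALSE → pop True; no jump. Stack: []
LOAD_FAST_LOAD_FAST q,a → push 90,-2. Stack: [90, -2]
BINARY_OP + → 90 + -2 = 88. Stack: [88]
STORE_FAST q → q=88. Stack: []
LOAD_FAST i → push 0. Stack: [0]
LOAD_CONST → push 1. Stack: [0, 1]
BINARY_OP + → 0 + 1 = 1. Stack: [1]
STORE_FAST i → i=1. Stack: []
LOAD_FAST i → push 1. Stack: [1]
LOAD_CONST → push 2. Stack: [1, 2]
COMPARE_OP bool(<) → 1 vs 2 = True. Stack: [True]
POP_JUMP_IF_FALSE → pop True; no jump. Stack: []
LOAD_FAST_LOAD_FAST q,a → push 88,-2. Stack: [88, -2]
BINARY_OP + → 88 + -2 = 86. Stack: [86]
STORE_FAST q → q=86. Stack: []
LOAD_FAST i → push 1. Stack: [1]
LOAD_CONST → push 1. Stack: [1, 1]
BINARY_OP + → 1 + 1 = 2. Stack: [2]
STORE_FAST i → i=2. Stack: []
LOAD_FAST i → push 2. Stack: [2]
LOAD_CONST → push 2. Stack: [2, 2]
COMPARE_OP bool(<) → 2 vs 2 = False. Stack: [False]
POP_JUMP_IF_FALSE → pop False; jump. Stack: []
LOAD_FAST q → push 86. Stack: [86]
RETURN_VALUE → return 86.

86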